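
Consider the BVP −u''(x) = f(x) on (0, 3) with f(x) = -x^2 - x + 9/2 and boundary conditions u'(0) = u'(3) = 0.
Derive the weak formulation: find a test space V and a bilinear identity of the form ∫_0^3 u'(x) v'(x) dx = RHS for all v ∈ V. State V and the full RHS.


V = H^1(0, 3) (no boundary constraint on v; u is determined up to an additive constant); weak form: ∫_0^3 u'v' dx = ∫_0^3 (-x^2 - x + 9/2) v dx for all v ∈ V.

Multiply both sides by a test function v and integrate from 0 to 3:
  ∫_0^3 −u''(x) v(x) dx = ∫_0^3 f(x) v(x) dx.
Integrate the LHS by parts once:
  ∫_0^3 −u'' v dx = −[u'(x) v(x)]_0^3 + ∫_0^3 u'(x) v'(x) dx.
Thus ∫_0^3 u'(x) v'(x) dx = ∫_0^3 f(x) v(x) dx + [u'(x) v(x)]_0^3.
Choose V so that boundary terms are either known or forced to vanish.
u has homogeneous Neumann: u'(0) = u'(3) = 0. So [u' v]_0^3 = 0·v(3) − 0·v(0) = 0 for any v; take V = H^1(0, 3).
Weak formulation: find u (satisfying any essential BC) such that ∫_0^3 u'(x) v'(x) dx = ∫_0^3 f v dx for all v ∈ V (homogeneous Neumann, so boundary terms vanish).
Substituting f(x) = -x^2 - x + 9/2, the right-hand side is ∫_0^3 (-x^2 - x + 9/2) v dx.
Compatibility check (pure Neumann): taking v ≡ 1 ∈ V gives 0 = ∫_0^3 f dx + (0) − (0), i.e. ∫_0^3 f dx must equal u'(0) − u'(3) = 0. Indeed ∫_0^3 (-x^2 - x + 9/2) dx = 0, so the data are compatible. The solution is then unique only up to an additive constant (fix it e.g. by requiring ∫_0^3 u dx = 0).


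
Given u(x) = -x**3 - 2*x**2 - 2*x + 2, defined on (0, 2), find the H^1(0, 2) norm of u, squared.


||u||_{H^1}^2 = 39664/105

The H^1 norm (squared) on an interval (0, L) is
  ||u||_{H^1}^2 = ∫_0^L u(x)^2 dx + ∫_0^L u'(x)^2 dx.
Compute u'(x) = -3*x**2 - 4*x - 2.
Then u(x)^2 = x**6 + 4*x**5 + 8*x**4 + 4*x**3 - 4*x**2 - 8*x + 4 and u'(x)^2 = 9*x**4 + 24*x**3 + 28*x**2 + 16*x + 4.
Integrate each monomial from 0 to 2 using ∫_0^2 c·x^n dx = c·2^(n+1)/(n+1):
  ∫_0^2 u(x)^2 dx = ∫_0^2 (x^6 + 4*x^5 + 8*x^4 + 4*x^3 - 4*x^2 - 8*x + 4) dx. Term by term:
    ∫_0^2 x^6 dx = 128/7;  ∫_0^2 4*x^5 dx = 128/3;  ∫_0^2 8*x^4 dx = 256/5;
    ∫_0^2 4*x^3 dx = 16;  ∫_0^2 -4*x^2 dx = -32/3;  ∫_0^2 -8*x dx = -16;
    ∫_0^2 4 dx = 8.
  Sum: 128/7 + 128/3 + 256/5 + 16 − 32/3 − 16 + 8 = 3832/35.
  ∫_0^2 u'(x)^2 dx = ∫_0^2 (9*x^4 + 24*x^3 + 28*x^2 + 16*x + 4) dx. Term by term:
    ∫_0^2 9*x^4 dx = 288/5;  ∫_0^2 24*x^3 dx = 96;  ∫_0^2 28*x^2 dx = 224/3;
    ∫_0^2 16*x dx = 32;  ∫_0^2 4 dx = 8.
  Sum: 288/5 + 96 + 224/3 + 32 + 8 = 4024/15.
Adding: ||u||_{H^1}^2 = 3832/35 + 4024/15 = 39664/105.


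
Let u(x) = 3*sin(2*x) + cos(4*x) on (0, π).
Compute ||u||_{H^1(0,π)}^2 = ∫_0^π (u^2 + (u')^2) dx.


||u||_{H^1(0,π)}^2 = 31*π

u'(x) = -4*sin(4*x) + 6*cos(2*x).
Expand u² and (u')² and integrate term by term on (0, π), using: for integers n ≥ 1, ∫_0^π sin²(nx) dx = ∫_0^π cos²(nx) dx = π/2; for n ≠ n', ∫_0^π sin(nx)sin(n'x) dx = ∫_0^π cos(nx)cos(n'x) dx = 0; and by product-to-sum, ∫_0^π sin(nx)cos(n'x) dx = ½∫_0^π [sin((n+n')x) + sin((n−n')x)] dx, which is 0 when n+n' is even and 2n/(n²−n'²) when n+n' is odd (it need not vanish on (0, π)).
  u² squared terms: (3)²·∫sin(2x)² dx = 9·π/2 = 9*π/2;  (1)²·∫cos(4x)² dx = 1·π/2 = π/2.
  u² cross terms: 2·(3)·(1)·∫sin(2x)·cos(4x) dx = 6·(0) = 0.
  So ∫_0^π u² dx = 9*π/2 + π/2 + 0 = 5*π.
  (u')² squared terms: (-4)²·∫sin(4x)² dx = 16·π/2 = 8*π;  (6)²·∫cos(2x)² dx = 36·π/2 = 18*π.
  (u')² cross terms: 2·(-4)·(6)·∫sin(4x)·cos(2x) dx = -48·(0) = 0.
  So ∫_0^π (u')² dx = 8*π + 18*π + 0 = 26*π.
||u||_{H^1}^2 = (5*π) + (26*π) = 31*π.


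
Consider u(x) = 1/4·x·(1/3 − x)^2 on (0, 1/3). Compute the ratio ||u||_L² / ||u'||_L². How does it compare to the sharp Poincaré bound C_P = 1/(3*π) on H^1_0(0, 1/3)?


||u||_L² / ||u'||_L² = sqrt(14)/42 < C_P = 1/(3*π).

u(x) = 1/4·x·(1/3 − x)^2, so u'(x) = (3*x - 1)*(9*x - 1)/36.
u(x) = 1/4·x·(1/3 − x)^2 vanishes at x = 0 and x = 1/3, so u ∈ H^1_0(0, 1/3). Differentiate via the product rule and integrate the resulting polynomials term by term.
  ∫_0^1/3 u² dx = ∫_0^1/3 (x^6/16 - x^5/12 + x^4/24 - x^3/108 + x^2/1296) dx. Term by term:
    ∫_0^1/3 x^6/16 dx = 1/244944;  ∫_0^1/3 -x^5/12 dx = -1/52488;  ∫_0^1/3 x^4/24 dx = 1/29160;
    ∫_0^1/3 -x^3/108 dx = -1/34992;  ∫_0^1/3 x^2/1296 dx = 1/104976.
  Sum: 1/244944 − 1/52488 + 1/29160 − 1/34992 + 1/104976 = 1/3674160.
  ∫_0^1/3 (u')² dx = ∫_0^1/3 (9*x^4/16 - x^3/2 + 11*x^2/72 - x/54 + 1/1296) dx. Term by term:
    ∫_0^1/3 9*x^4/16 dx = 1/2160;  ∫_0^1/3 -x^3/2 dx = -1/648;  ∫_0^1/3 11*x^2/72 dx = 11/5832;
    ∫_0^1/3 -x/54 dx = -1/972;  ∫_0^1/3 1/1296 dx = 1/3888.
  Sum: 1/2160 − 1/648 + 11/5832 − 1/972 + 1/3888 = 1/29160.
∫_0^1/3 u² dx = 1/3674160, so ||u||_L² = sqrt(35)/11340.
∫_0^1/3 (u')² dx = 1/29160, so ||u'||_L² = sqrt(10)/540.
Ratio ||u||_L² / ||u'||_L² = sqrt(14)/42.
Sharp Poincaré constant on H^1_0(0, 1/3) is C_P = L/π = 1/(3*π), achieved by sin(3*π·x).
A polynomial bump cannot attain the sharp Poincaré constant (only the first sine eigenfunction does), so the ratio is strictly less than C_P, consistent with ||u||_L² ≤ C_P ||u'||_L².


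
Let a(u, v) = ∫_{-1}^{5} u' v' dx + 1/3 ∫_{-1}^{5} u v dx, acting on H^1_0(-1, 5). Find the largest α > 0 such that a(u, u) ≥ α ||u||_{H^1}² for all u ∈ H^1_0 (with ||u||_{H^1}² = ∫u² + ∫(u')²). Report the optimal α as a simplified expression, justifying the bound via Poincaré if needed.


α = (π^2 + 12)/(π^2 + 36)

Coercivity of a(·,·) on H^1_0(-1, 5) means a(u, u) ≥ α ||u||_{H^1}² for every u ∈ H^1_0.
The interval has length L = 6, and Poincaré/coercivity depend only on L. Here a(u, u) = ∫(u')² + (1/3)·∫u².
Here 0 < c = 1/3 < 1. The condition a(u,u) ≥ α||u||_{H^1}² reads (1−α)∫(u')² ≥ (α−c)∫u². Any admissible α is ≤ 1 (rapidly oscillating u have ∫u²/∫(u')² → 0), and α = 1 would force 0 ≥ (1−c)∫u², impossible since c < 1; so 1−α > 0. By the sharp Poincaré inequality on H^1_0 of an interval of length L, ∫(u')² ≥ (π/L)²∫u² with equality for the first sine mode sin(π(x−x₀)/L) (x₀ the left endpoint), so the inequality holds for all u iff (1−α)(π/L)² ≥ α − c, i.e. α ≤ ((π/L)² + c)/((π/L)² + 1) = (1 + c(L/π)²)/(1 + (L/π)²). With (π/L)² = π^2/36 and c = 1/3, the largest admissible constant is α = ((π/L)² + c)/((π/L)² + 1).
Simplifying, α = (π^2 + 12)/(π^2 + 36).


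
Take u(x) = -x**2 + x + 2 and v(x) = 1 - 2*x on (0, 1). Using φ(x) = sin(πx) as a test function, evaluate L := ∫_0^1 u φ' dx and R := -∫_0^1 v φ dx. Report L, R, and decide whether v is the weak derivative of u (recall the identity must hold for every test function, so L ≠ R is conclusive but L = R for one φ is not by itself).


LHS = 0, RHS = 0. Yes, v = u' weakly.

u(x) = -x**2 + x + 2, classical derivative u'(x) = 1 - 2*x.
φ(x) = sin(πx), so φ'(x) = π*cos(π*x).
Note φ(0) = φ(1) = 0, so the boundary term u·φ vanishes.
LHS = ∫_0^1 u(x) φ'(x) dx = ∫_0^1 (-π*x^2*cos(π*x) + π*x*cos(π*x) + 2*π*cos(π*x)) dx. Term by term:
  ∫_0^1 2*π*cos(π*x) dx = 0;  ∫_0^1 π*x*cos(π*x) dx = -2/π;  ∫_0^1 -π*x^2*cos(π*x) dx = 2/π.
Sum: 0 − 2/π + 2/π = 0.
So LHS = 0.
∫_0^1 v(x) φ(x) dx = ∫_0^1 (-2*x*sin(π*x) + sin(π*x)) dx. Term by term:
  ∫_0^1 -2*x*sin(π*x) dx = -2/π;  ∫_0^1 sin(π*x) dx = 2/π.
Sum: -2/π + 2/π = 0.
So RHS = -∫_0^1 v(x) φ(x) dx = 0.
LHS = RHS, so the identity holds for this test φ.
Moreover u is smooth here and v(x) = u'(x) = 1 - 2*x pointwise, so the identity holds for every test function. Hence v is the weak derivative of u.


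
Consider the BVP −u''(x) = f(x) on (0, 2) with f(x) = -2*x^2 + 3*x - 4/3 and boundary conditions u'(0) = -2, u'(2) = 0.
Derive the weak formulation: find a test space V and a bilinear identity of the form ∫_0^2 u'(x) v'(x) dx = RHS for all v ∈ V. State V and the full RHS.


V = H^1(0, 2) (v unrestricted at boundary; u is determined up to an additive constant); weak form: ∫_0^2 u'v' dx = ∫_0^2 (-2*x^2 + 3*x - 4/3) v dx + 2·v(0) for all v ∈ V.

Multiply both sides by a test function v and integrate from 0 to 2:
  ∫_0^2 −u''(x) v(x) dx = ∫_0^2 f(x) v(x) dx.
Integrate the LHS by parts once:
  ∫_0^2 −u'' v dx = −[u'(x) v(x)]_0^2 + ∫_0^2 u'(x) v'(x) dx.
Thus ∫_0^2 u'(x) v'(x) dx = ∫_0^2 f(x) v(x) dx + [u'(x) v(x)]_0^2.
Choose V so that boundary terms are either known or forced to vanish.
u has inhomogeneous Neumann u'(0) = -2, u'(2) = 0. [u' v]_0^2 = (0)·v(2) − (-2)·v(0) = 2·v(0). Take V = H^1(0, 2); boundary term becomes part of RHS.
Weak formulation: find u (satisfying any essential BC) such that ∫_0^2 u'(x) v'(x) dx = ∫_0^2 f v dx + 2·v(0) for all v ∈ V (Neumann data are natural BCs: they enter the RHS as boundary terms).
Substituting f(x) = -2*x^2 + 3*x - 4/3, the right-hand side is ∫_0^2 (-2*x^2 + 3*x - 4/3) v dx + 2·v(0).
Compatibility check (pure Neumann): taking v ≡ 1 ∈ V gives 0 = ∫_0^2 f dx + (0) − (-2), i.e. ∫_0^2 f dx must equal u'(0) − u'(2) = -2. Indeed ∫_0^2 (-2*x^2 + 3*x - 4/3) dx = -2, so the data are compatible. The solution is then unique only up to an additive constant (fix it e.g. by requiring ∫_0^2 u dx = 0).


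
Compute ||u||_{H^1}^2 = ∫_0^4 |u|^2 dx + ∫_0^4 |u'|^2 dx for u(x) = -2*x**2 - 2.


||u||_{H^1}^2 = 6736/5

The H^1 norm (squared) on an interval (0, L) is
  ||u||_{H^1}^2 = ∫_0^L u(x)^2 dx + ∫_0^L u'(x)^2 dx.
Compute u'(x) = -4*x.
Then u(x)^2 = 4*x**4 + 8*x**2 + 4 and u'(x)^2 = 16*x**2.
Integrate each monomial from 0 to 4 using ∫_0^4 c·x^n dx = c·4^(n+1)/(n+1):
  ∫_0^4 u(x)^2 dx = ∫_0^4 (4*x^4 + 8*x^2 + 4) dx. Term by term:
    ∫_0^4 4*x^4 dx = 4096/5;  ∫_0^4 8*x^2 dx = 512/3;  ∫_0^4 4 dx = 16.
  Sum: 4096/5 + 512/3 + 16 = 15088/15.
  ∫_0^4 u'(x)^2 dx = ∫_0^4 (16*x^2) dx. Term by term:
    ∫_0^4 16*x^2 dx = 1024/3.
Adding: ||u||_{H^1}^2 = 15088/15 + 1024/3 = 6736/5.


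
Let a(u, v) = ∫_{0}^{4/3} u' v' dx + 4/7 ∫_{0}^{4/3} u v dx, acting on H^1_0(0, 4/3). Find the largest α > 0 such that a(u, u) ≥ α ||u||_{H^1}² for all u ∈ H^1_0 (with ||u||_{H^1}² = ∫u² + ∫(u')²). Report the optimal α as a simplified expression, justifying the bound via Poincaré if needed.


α = (64 + 63*π^2)/(7*(16 + 9*π^2))

Coercivity of a(·,·) on H^1_0(0, 4/3) means a(u, u) ≥ α ||u||_{H^1}² for every u ∈ H^1_0.
The interval has length L = 4/3, and Poincaré/coercivity depend only on L. Here a(u, u) = ∫(u')² + (4/7)·∫u².
Here 0 < c = 4/7 < 1. The condition a(u,u) ≥ α||u||_{H^1}² reads (1−α)∫(u')² ≥ (α−c)∫u². Any admissible α is ≤ 1 (rapidly oscillating u have ∫u²/∫(u')² → 0), and α = 1 would force 0 ≥ (1−c)∫u², impossible since c < 1; so 1−α > 0. By the sharp Poincaré inequality on H^1_0 of an interval of length L, ∫(u')² ≥ (π/L)²∫u² with equality for the first sine mode sin(π(x−x₀)/L) (x₀ the left endpoint), so the inequality holds for all u iff (1−α)(π/L)² ≥ α − c, i.e. α ≤ ((π/L)² + c)/((π/L)² + 1) = (1 + c(L/π)²)/(1 + (L/π)²). With (π/L)² = 9*π^2/16 and c = 4/7, the largest admissible constant is α = ((π/L)² + c)/((π/L)² + 1).
Simplifying, α = (64 + 63*π^2)/(7*(16 + 9*π^2)).


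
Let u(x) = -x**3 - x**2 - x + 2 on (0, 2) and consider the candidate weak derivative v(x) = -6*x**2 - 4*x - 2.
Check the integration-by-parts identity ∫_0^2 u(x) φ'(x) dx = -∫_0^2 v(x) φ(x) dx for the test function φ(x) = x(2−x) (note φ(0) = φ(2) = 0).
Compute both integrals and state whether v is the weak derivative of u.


LHS = 44/5, RHS = 88/5. No, v is not the weak derivative of u.

u(x) = -x**3 - x**2 - x + 2, classical derivative u'(x) = -3*x**2 - 2*x - 1.
φ(x) = x(2−x), so φ'(x) = 2 - 2*x.
Note φ(0) = φ(2) = 0, so the boundary term u·φ vanishes.
LHS = ∫_0^2 u(x) φ'(x) dx = ∫_0^2 (2*x^4 - 6*x + 4) dx. Term by term:
  ∫_0^2 2*x^4 dx = 64/5;  ∫_0^2 -6*x dx = -12;  ∫_0^2 4 dx = 8.
Sum: 64/5 − 12 + 8 = 44/5.
So LHS = 44/5.
∫_0^2 v(x) φ(x) dx = ∫_0^2 (6*x^4 - 8*x^3 - 6*x^2 - 4*x) dx. Term by term:
  ∫_0^2 6*x^4 dx = 192/5;  ∫_0^2 -8*x^3 dx = -32;  ∫_0^2 -6*x^2 dx = -16;
  ∫_0^2 -4*x dx = -8.
Sum: 192/5 − 32 − 16 − 8 = -88/5.
So RHS = -∫_0^2 v(x) φ(x) dx = 88/5.
LHS − RHS = -44/5 ≠ 0, so the identity fails.
(For a valid weak derivative the identity must hold for EVERY test function, in particular this one. The failure shows v is NOT the weak derivative of u.)
Correct weak derivative would be u'(x) = -3*x**2 - 2*x - 1.


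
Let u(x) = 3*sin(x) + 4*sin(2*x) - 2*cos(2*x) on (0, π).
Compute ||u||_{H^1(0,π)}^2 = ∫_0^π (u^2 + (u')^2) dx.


||u||_{H^1(0,π)}^2 = 40 + 59*π

u'(x) = 4*sin(2*x) + 3*cos(x) + 8*cos(2*x).
Expand u² and (u')² and integrate term by term on (0, π), using: for integers n ≥ 1, ∫_0^π sin²(nx) dx = ∫_0^π cos²(nx) dx = π/2; for n ≠ n', ∫_0^π sin(nx)sin(n'x) dx = ∫_0^π cos(nx)cos(n'x) dx = 0; and by product-to-sum, ∫_0^π sin(nx)cos(n'x) dx = ½∫_0^π [sin((n+n')x) + sin((n−n')x)] dx, which is 0 when n+n' is even and 2n/(n²−n'²) when n+n' is odd (it need not vanish on (0, π)).
  u² squared terms: (-2)²·∫cos(2x)² dx = 4·π/2 = 2*π;  (3)²·∫sin(x)² dx = 9·π/2 = 9*π/2;  (4)²·∫sin(2x)² dx = 16·π/2 = 8*π.
  u² cross terms: 2·(-2)·(3)·∫cos(2x)·sin(x) dx = -12·(-2/3) = 8;  2·(-2)·(4)·∫cos(2x)·sin(2x) dx = -16·(0) = 0;  2·(3)·(4)·∫sin(x)·sin(2x) dx = 24·(0) = 0.
  So ∫_0^π u² dx = 2*π + 9*π/2 + 8*π + 8 + 0 + 0 = 8 + 29*π/2.
  (u')² squared terms: (3)²·∫cos(x)² dx = 9·π/2 = 9*π/2;  (4)²·∫sin(2x)² dx = 16·π/2 = 8*π;  (8)²·∫cos(2x)² dx = 64·π/2 = 32*π.
  (u')² cross terms: 2·(3)·(4)·∫cos(x)·sin(2x) dx = 24·(4/3) = 32;  2·(3)·(8)·∫cos(x)·cos(2x) dx = 48·(0) = 0;  2·(4)·(8)·∫sin(2x)·cos(2x) dx = 64·(0) = 0.
  So ∫_0^π (u')² dx = 9*π/2 + 8*π + 32*π + 32 + 0 + 0 = 32 + 89*π/2.
||u||_{H^1}^2 = (8 + 29*π/2) + (32 + 89*π/2) = 40 + 59*π.


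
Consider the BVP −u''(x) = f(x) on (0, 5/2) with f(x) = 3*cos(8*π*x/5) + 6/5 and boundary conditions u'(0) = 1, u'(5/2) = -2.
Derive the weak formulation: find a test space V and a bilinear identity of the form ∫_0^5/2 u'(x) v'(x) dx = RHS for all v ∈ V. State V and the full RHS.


V = H^1(0, 5/2) (v unrestricted at boundary; u is determined up to an additive constant); weak form: ∫_0^5/2 u'v' dx = ∫_0^5/2 (3*cos(8*π*x/5) + 6/5) v dx − 2·v(5/2) − v(0) for all v ∈ V.

Multiply both sides by a test function v and integrate from 0 to 5/2:
  ∫_0^5/2 −u''(x) v(x) dx = ∫_0^5/2 f(x) v(x) dx.
Integrate the LHS by parts once:
  ∫_0^5/2 −u'' v dx = −[u'(x) v(x)]_0^5/2 + ∫_0^5/2 u'(x) v'(x) dx.
Thus ∫_0^5/2 u'(x) v'(x) dx = ∫_0^5/2 f(x) v(x) dx + [u'(x) v(x)]_0^5/2.
Choose V so that boundary terms are either known or forced to vanish.
u has inhomogeneous Neumann u'(0) = 1, u'(5/2) = -2. [u' v]_0^5/2 = (-2)·v(5/2) − (1)·v(0) = − 2·v(5/2) − v(0). Take V = H^1(0, 5/2); boundary term becomes part of RHS.
Weak formulation: find u (satisfying any essential BC) such that ∫_0^5/2 u'(x) v'(x) dx = ∫_0^5/2 f v dx − 2·v(5/2) − v(0) for all v ∈ V (Neumann data are natural BCs: they enter the RHS as boundary terms).
Substituting f(x) = 3*cos(8*π*x/5) + 6/5, the right-hand side is ∫_0^5/2 (3*cos(8*π*x/5) + 6/5) v dx − 2·v(5/2) − v(0).
Compatibility check (pure Neumann): taking v ≡ 1 ∈ V gives 0 = ∫_0^5/2 f dx + (-2) − (1), i.e. ∫_0^5/2 f dx must equal u'(0) − u'(5/2) = 3. Indeed ∫_0^5/2 (3*cos(8*π*x/5) + 6/5) dx = 3, so the data are compatible. The solution is then unique only up to an additive constant (fix it e.g. by requiring ∫_0^5/2 u dx = 0).


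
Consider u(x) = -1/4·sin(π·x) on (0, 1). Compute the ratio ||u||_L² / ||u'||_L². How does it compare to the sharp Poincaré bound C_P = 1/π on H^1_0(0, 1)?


||u||_L² / ||u'||_L² = 1/π = C_P.

u(x) = -1/4·sin(π·x), so u'(x) = -π*cos(π*x)/4.
Writing u(x) = A·sin(kπx/L) with A = -1/4 and k = 1, use ∫_0^L sin²(kπx/L) dx = L/2 and ∫_0^L cos²(kπx/L) dx = L/2.
u² = 1/16·sin²(π·x) and (u')² = π^2/16·cos²(π·x), and each of sin², cos² integrates to L/2 = 1/2 over (0, 1).
∫_0^1 u² dx = 1/32, so ||u||_L² = sqrt(2)/8.
∫_0^1 (u')² dx = π^2/32, so ||u'||_L² = sqrt(2)*π/8.
Ratio ||u||_L² / ||u'||_L² = 1/π.
Sharp Poincaré constant on H^1_0(0, 1) is C_P = L/π = 1/π, achieved by sin(π·x).
This is the k = 1 eigenfunction (up to amplitude), so the ratio equals the sharp Poincaré constant exactly.


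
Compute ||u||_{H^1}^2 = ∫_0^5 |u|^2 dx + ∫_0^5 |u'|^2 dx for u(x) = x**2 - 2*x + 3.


||u||_{H^1}^2 = 1195/3

The H^1 norm (squared) on an interval (0, L) is
  ||u||_{H^1}^2 = ∫_0^L u(x)^2 dx + ∫_0^L u'(x)^2 dx.
Compute u'(x) = 2*x - 2.
Then u(x)^2 = x**4 - 4*x**3 + 10*x**2 - 12*x + 9 and u'(x)^2 = 4*x**2 - 8*x + 4.
Integrate each monomial from 0 to 5 using ∫_0^5 c·x^n dx = c·5^(n+1)/(n+1):
  ∫_0^5 u(x)^2 dx = ∫_0^5 (x^4 - 4*x^3 + 10*x^2 - 12*x + 9) dx. Term by term:
    ∫_0^5 x^4 dx = 625;  ∫_0^5 -4*x^3 dx = -625;  ∫_0^5 10*x^2 dx = 1250/3;
    ∫_0^5 -12*x dx = -150;  ∫_0^5 9 dx = 45.
  Sum: 625 − 625 + 1250/3 − 150 + 45 = 935/3.
  ∫_0^5 u'(x)^2 dx = ∫_0^5 (4*x^2 - 8*x + 4) dx. Term by term:
    ∫_0^5 4*x^2 dx = 500/3;  ∫_0^5 -8*x dx = -100;  ∫_0^5 4 dx = 20.
  Sum: 500/3 − 100 + 20 = 260/3.
Adding: ||u||_{H^1}^2 = 935/3 + 260/3 = 1195/3.


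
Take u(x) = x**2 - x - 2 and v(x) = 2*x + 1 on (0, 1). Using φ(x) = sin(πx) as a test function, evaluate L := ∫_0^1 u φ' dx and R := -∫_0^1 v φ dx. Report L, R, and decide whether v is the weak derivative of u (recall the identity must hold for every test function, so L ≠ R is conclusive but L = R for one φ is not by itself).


LHS = 0, RHS = -4/π. No, v is not the weak derivative of u.

u(x) = x**2 - x - 2, classical derivative u'(x) = 2*x - 1.
φ(x) = sin(πx), so φ'(x) = π*cos(π*x).
Note φ(0) = φ(1) = 0, so the boundary term u·φ vanishes.
LHS = ∫_0^1 u(x) φ'(x) dx = ∫_0^1 (π*x^2*cos(π*x) - π*x*cos(π*x) - 2*π*cos(π*x)) dx. Term by term:
  ∫_0^1 -2*π*cos(π*x) dx = 0;  ∫_0^1 π*x^2*cos(π*x) dx = -2/π;  ∫_0^1 -π*x*cos(π*x) dx = 2/π.
Sum: 0 − 2/π + 2/π = 0.
So LHS = 0.
∫_0^1 v(x) φ(x) dx = ∫_0^1 (2*x*sin(π*x) + sin(π*x)) dx. Term by term:
  ∫_0^1 2*x*sin(π*x) dx = 2/π;  ∫_0^1 sin(π*x) dx = 2/π.
Sum: 2/π + 2/π = 4/π.
So RHS = -∫_0^1 v(x) φ(x) dx = -4/π.
LHS − RHS = 4/π ≠ 0, so the identity fails.
(For a valid weak derivative the identity must hold for EVERY test function, in particular this one. The failure shows v is NOT the weak derivative of u.)
Correct weak derivative would be u'(x) = 2*x - 1.


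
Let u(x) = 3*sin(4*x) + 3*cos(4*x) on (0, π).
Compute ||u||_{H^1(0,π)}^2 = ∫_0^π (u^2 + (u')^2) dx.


||u||_{H^1(0,π)}^2 = 153*π

u'(x) = -12*sin(4*x) + 12*cos(4*x).
Expand u² and (u')² and integrate term by term on (0, π), using: for integers n ≥ 1, ∫_0^π sin²(nx) dx = ∫_0^π cos²(nx) dx = π/2; for n ≠ n', ∫_0^π sin(nx)sin(n'x) dx = ∫_0^π cos(nx)cos(n'x) dx = 0; and by product-to-sum, ∫_0^π sin(nx)cos(n'x) dx = ½∫_0^π [sin((n+n')x) + sin((n−n')x)] dx, which is 0 when n+n' is even and 2n/(n²−n'²) when n+n' is odd (it need not vanish on (0, π)).
  u² squared terms: (3)²·∫cos(4x)² dx = 9·π/2 = 9*π/2;  (3)²·∫sin(4x)² dx = 9·π/2 = 9*π/2.
  u² cross terms: 2·(3)·(3)·∫cos(4x)·sin(4x) dx = 18·(0) = 0.
  So ∫_0^π u² dx = 9*π/2 + 9*π/2 + 0 = 9*π.
  (u')² squared terms: (-12)²·∫sin(4x)² dx = 144·π/2 = 72*π;  (12)²·∫cos(4x)² dx = 144·π/2 = 72*π.
  (u')² cross terms: 2·(-12)·(12)·∫sin(4x)·cos(4x) dx = -288·(0) = 0.
  So ∫_0^π (u')² dx = 72*π + 72*π + 0 = 144*π.
||u||_{H^1}^2 = (9*π) + (144*π) = 153*π.


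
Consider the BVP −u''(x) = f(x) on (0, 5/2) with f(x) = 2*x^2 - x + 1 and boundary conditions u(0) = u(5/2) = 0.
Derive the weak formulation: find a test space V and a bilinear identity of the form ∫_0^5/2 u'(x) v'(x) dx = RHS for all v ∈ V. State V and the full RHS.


V = H^1_0(0, 5/2) (so v(0) = v(5/2) = 0); weak form: ∫_0^5/2 u'v' dx = ∫_0^5/2 (2*x^2 - x + 1) v dx for all v ∈ V.

Multiply both sides by a test function v and integrate from 0 to 5/2:
  ∫_0^5/2 −u''(x) v(x) dx = ∫_0^5/2 f(x) v(x) dx.
Integrate the LHS by parts once:
  ∫_0^5/2 −u'' v dx = −[u'(x) v(x)]_0^5/2 + ∫_0^5/2 u'(x) v'(x) dx.
Thus ∫_0^5/2 u'(x) v'(x) dx = ∫_0^5/2 f(x) v(x) dx + [u'(x) v(x)]_0^5/2.
Choose V so that boundary terms are either known or forced to vanish.
u is Dirichlet: u(0) = u(5/2) = 0. Let V = H^1_0(0, 5/2); then v(0) = v(5/2) = 0, and [u' v]_0^5/2 = 0.
Weak formulation: find u (satisfying any essential BC) such that ∫_0^5/2 u'(x) v'(x) dx = ∫_0^5/2 f v dx for all v ∈ V.
Substituting f(x) = 2*x^2 - x + 1, the right-hand side is ∫_0^5/2 (2*x^2 - x + 1) v dx.


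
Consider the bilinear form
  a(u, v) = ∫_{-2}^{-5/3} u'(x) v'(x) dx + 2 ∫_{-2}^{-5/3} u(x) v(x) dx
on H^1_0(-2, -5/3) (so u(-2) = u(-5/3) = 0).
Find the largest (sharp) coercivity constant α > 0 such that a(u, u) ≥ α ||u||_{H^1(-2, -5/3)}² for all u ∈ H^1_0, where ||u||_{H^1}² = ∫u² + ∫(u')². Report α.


α = 1

Coercivity of a(·,·) on H^1_0(-2, -5/3) means a(u, u) ≥ α ||u||_{H^1}² for every u ∈ H^1_0.
The interval has length L = 1/3, and Poincaré/coercivity depend only on L. Here a(u, u) = ∫(u')² + (2)·∫u².
Here c = 2 ≥ 1, so a(u,u) = ∫(u')² + c∫u² ≥ ∫(u')² + ∫u² = ||u||_{H^1}², i.e. α = 1 works. No larger α is possible: a(u,u) ≥ α||u||_{H^1}² means (1−α)∫(u')² ≥ (α−c)∫u², and for the modes u_n = sin(nπ(x−x₀)/L) (x₀ the left endpoint) one has ∫u_n²/∫(u_n')² = (L/(nπ))² → 0, so a(u_n,u_n)/||u_n||_{H^1}² → 1. Hence the optimal constant is α = 1.
Therefore α = 1.


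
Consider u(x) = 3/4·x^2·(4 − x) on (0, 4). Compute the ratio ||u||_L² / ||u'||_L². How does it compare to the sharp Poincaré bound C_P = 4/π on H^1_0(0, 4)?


||u||_L² / ||u'||_L² = 2*sqrt(14)/7 < C_P = 4/π.

u(x) = 3/4·x^2·(4 − x), so u'(x) = 3*x*(8 - 3*x)/4.
u(x) = 3/4·x^2·(4 − x) vanishes at x = 0 and x = 4, so u ∈ H^1_0(0, 4). Differentiate via the product rule and integrate the resulting polynomials term by term.
  ∫_0^4 u² dx = ∫_0^4 (9*x^6/16 - 9*x^5/2 + 9*x^4) dx. Term by term:
    ∫_0^4 9*x^6/16 dx = 9216/7;  ∫_0^4 -9*x^5/2 dx = -3072;  ∫_0^4 9*x^4 dx = 9216/5.
  Sum: 9216/7 − 3072 + 9216/5 = 3072/35.
  ∫_0^4 (u')² dx = ∫_0^4 (81*x^4/16 - 27*x^3 + 36*x^2) dx. Term by term:
    ∫_0^4 81*x^4/16 dx = 5184/5;  ∫_0^4 -27*x^3 dx = -1728;  ∫_0^4 36*x^2 dx = 768.
  Sum: 5184/5 − 1728 + 768 = 384/5.
∫_0^4 u² dx = 3072/35, so ||u||_L² = 32*sqrt(105)/35.
∫_0^4 (u')² dx = 384/5, so ||u'||_L² = 8*sqrt(30)/5.
Ratio ||u||_L² / ||u'||_L² = 2*sqrt(14)/7.
Sharp Poincaré constant on H^1_0(0, 4) is C_P = L/π = 4/π, achieved by sin(π/4·x).
A polynomial bump cannot attain the sharp Poincaré constant (only the first sine eigenfunction does), so the ratio is strictly less than C_P, consistent with ||u||_L² ≤ C_P ||u'||_L².


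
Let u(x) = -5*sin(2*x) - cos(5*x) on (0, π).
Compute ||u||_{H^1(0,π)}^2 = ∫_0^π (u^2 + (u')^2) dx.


||u||_{H^1(0,π)}^2 = -1040/21 + 151*π/2

u'(x) = 5*sin(5*x) - 10*cos(2*x).
Expand u² and (u')² and integrate term by term on (0, π), using: for integers n ≥ 1, ∫_0^π sin²(nx) dx = ∫_0^π cos²(nx) dx = π/2; for n ≠ n', ∫_0^π sin(nx)sin(n'x) dx = ∫_0^π cos(nx)cos(n'x) dx = 0; and by product-to-sum, ∫_0^π sin(nx)cos(n'x) dx = ½∫_0^π [sin((n+n')x) + sin((n−n')x)] dx, which is 0 when n+n' is even and 2n/(n²−n'²) when n+n' is odd (it need not vanish on (0, π)).
  u² squared terms: (-1)²·∫cos(5x)² dx = 1·π/2 = π/2;  (-5)²·∫sin(2x)² dx = 25·π/2 = 25*π/2.
  u² cross terms: 2·(-1)·(-5)·∫cos(5x)·sin(2x) dx = 10·(-4/21) = -40/21.
  So ∫_0^π u² dx = π/2 + 25*π/2 − 40/21 = -40/21 + 13*π.
  (u')² squared terms: (-10)²·∫cos(2x)² dx = 100·π/2 = 50*π;  (5)²·∫sin(5x)² dx = 25·π/2 = 25*π/2.
  (u')² cross terms: 2·(-10)·(5)·∫cos(2x)·sin(5x) dx = -100·(10/21) = -1000/21.
  So ∫_0^π (u')² dx = 50*π + 25*π/2 − 1000/21 = -1000/21 + 125*π/2.
||u||_{H^1}^2 = (-40/21 + 13*π) + (-1000/21 + 125*π/2) = -1040/21 + 151*π/2.


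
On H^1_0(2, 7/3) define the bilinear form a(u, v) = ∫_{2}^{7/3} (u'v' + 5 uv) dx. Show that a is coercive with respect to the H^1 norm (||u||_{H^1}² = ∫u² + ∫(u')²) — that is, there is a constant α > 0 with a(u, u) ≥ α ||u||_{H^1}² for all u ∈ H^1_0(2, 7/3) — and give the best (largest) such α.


α = 1

Coercivity of a(·,·) on H^1_0(2, 7/3) means a(u, u) ≥ α ||u||_{H^1}² for every u ∈ H^1_0.
The interval has length L = 1/3, and Poincaré/coercivity depend only on L. Here a(u, u) = ∫(u')² + (5)·∫u².
Here c = 5 ≥ 1, so a(u,u) = ∫(u')² + c∫u² ≥ ∫(u')² + ∫u² = ||u||_{H^1}², i.e. α = 1 works. No larger α is possible: a(u,u) ≥ α||u||_{H^1}² means (1−α)∫(u')² ≥ (α−c)∫u², and for the modes u_n = sin(nπ(x−x₀)/L) (x₀ the left endpoint) one has ∫u_n²/∫(u_n')² = (L/(nπ))² → 0, so a(u_n,u_n)/||u_n||_{H^1}² → 1. Hence the optimal constant is α = 1.
Therefore α = 1.


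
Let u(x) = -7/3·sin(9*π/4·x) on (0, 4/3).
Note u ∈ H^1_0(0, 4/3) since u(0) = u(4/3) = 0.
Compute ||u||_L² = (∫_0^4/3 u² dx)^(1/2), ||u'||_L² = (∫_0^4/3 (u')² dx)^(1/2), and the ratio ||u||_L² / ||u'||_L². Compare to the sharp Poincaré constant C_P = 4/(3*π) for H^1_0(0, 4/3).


||u||_L² / ||u'||_L² = 4/(9*π) < C_P = 4/(3*π).

u(x) = -7/3·sin(9*π/4·x), so u'(x) = -21*π*cos(9*π*x/4)/4.
Writing u(x) = A·sin(kπx/L) with A = -7/3 and k = 3, use ∫_0^L sin²(kπx/L) dx = L/2 and ∫_0^L cos²(kπx/L) dx = L/2.
u² = 49/9·sin²(9*π/4·x) and (u')² = 441*π^2/16·cos²(9*π/4·x), and each of sin², cos² integrates to L/2 = 2/3 over (0, 4/3).
∫_0^4/3 u² dx = 98/27, so ||u||_L² = 7*sqrt(6)/9.
∫_0^4/3 (u')² dx = 147*π^2/8, so ||u'||_L² = 7*sqrt(6)*π/4.
Ratio ||u||_L² / ||u'||_L² = 4/(9*π).
Sharp Poincaré constant on H^1_0(0, 4/3) is C_P = L/π = 4/(3*π), achieved by sin(3*π/4·x).
This is the k = 3 harmonic; the ratio L/(kπ) is strictly less than C_P = L/π, consistent with the sharp inequality ||u||_L² ≤ C_P ||u'||_L².


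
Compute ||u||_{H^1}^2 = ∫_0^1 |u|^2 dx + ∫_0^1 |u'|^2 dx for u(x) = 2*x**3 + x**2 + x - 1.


||u||_{H^1}^2 = 4817/210

The H^1 norm (squared) on an interval (0, L) is
  ||u||_{H^1}^2 = ∫_0^L u(x)^2 dx + ∫_0^L u'(x)^2 dx.
Compute u'(x) = 6*x**2 + 2*x + 1.
Then u(x)^2 = 4*x**6 + 4*x**5 + 5*x**4 - 2*x**3 - x**2 - 2*x + 1 and u'(x)^2 = 36*x**4 + 24*x**3 + 16*x**2 + 4*x + 1.
Integrate each monomial from 0 to 1 using ∫_0^1 c·x^n dx = c·1^(n+1)/(n+1):
  ∫_0^1 u(x)^2 dx = ∫_0^1 (4*x^6 + 4*x^5 + 5*x^4 - 2*x^3 - x^2 - 2*x + 1) dx. Term by term:
    ∫_0^1 4*x^6 dx = 4/7;  ∫_0^1 4*x^5 dx = 2/3;  ∫_0^1 5*x^4 dx = 1;
    ∫_0^1 -2*x^3 dx = -1/2;  ∫_0^1 -x^2 dx = -1/3;  ∫_0^1 -2*x dx = -1;
    ∫_0^1 1 dx = 1.
  Sum: 4/7 + 2/3 + 1 − 1/2 − 1/3 − 1 + 1 = 59/42.
  ∫_0^1 u'(x)^2 dx = ∫_0^1 (36*x^4 + 24*x^3 + 16*x^2 + 4*x + 1) dx. Term by term:
    ∫_0^1 36*x^4 dx = 36/5;  ∫_0^1 24*x^3 dx = 6;  ∫_0^1 16*x^2 dx = 16/3;
    ∫_0^1 4*x dx = 2;  ∫_0^1 1 dx = 1.
  Sum: 36/5 + 6 + 16/3 + 2 + 1 = 323/15.
Adding: ||u||_{H^1}^2 = 59/42 + 323/15 = 4817/210.


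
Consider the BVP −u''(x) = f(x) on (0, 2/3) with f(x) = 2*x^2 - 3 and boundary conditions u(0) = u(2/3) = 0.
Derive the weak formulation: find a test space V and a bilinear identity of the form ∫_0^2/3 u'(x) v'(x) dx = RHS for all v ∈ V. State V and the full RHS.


V = H^1_0(0, 2/3) (so v(0) = v(2/3) = 0); weak form: ∫_0^2/3 u'v' dx = ∫_0^2/3 (2*x^2 - 3) v dx for all v ∈ V.

Multiply both sides by a test function v and integrate from 0 to 2/3:
  ∫_0^2/3 −u''(x) v(x) dx = ∫_0^2/3 f(x) v(x) dx.
Integrate the LHS by parts once:
  ∫_0^2/3 −u'' v dx = −[u'(x) v(x)]_0^2/3 + ∫_0^2/3 u'(x) v'(x) dx.
Thus ∫_0^2/3 u'(x) v'(x) dx = ∫_0^2/3 f(x) v(x) dx + [u'(x) v(x)]_0^2/3.
Choose V so that boundary terms are either known or forced to vanish.
u is Dirichlet: u(0) = u(2/3) = 0. Let V = H^1_0(0, 2/3); then v(0) = v(2/3) = 0, and [u' v]_0^2/3 = 0.
Weak formulation: find u (satisfying any essential BC) such that ∫_0^2/3 u'(x) v'(x) dx = ∫_0^2/3 f v dx for all v ∈ V.
Substituting f(x) = 2*x^2 - 3, the right-hand side is ∫_0^2/3 (2*x^2 - 3) v dx.


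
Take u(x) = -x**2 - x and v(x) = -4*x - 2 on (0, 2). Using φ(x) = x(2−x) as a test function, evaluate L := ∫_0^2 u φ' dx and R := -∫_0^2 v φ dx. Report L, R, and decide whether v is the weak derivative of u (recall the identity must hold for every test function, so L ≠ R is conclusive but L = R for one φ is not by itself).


LHS = 4, RHS = 8. No, v is not the weak derivative of u.

u(x) = -x**2 - x, classical derivative u'(x) = -2*x - 1.
φ(x) = x(2−x), so φ'(x) = 2 - 2*x.
Note φ(0) = φ(2) = 0, so the boundary term u·φ vanishes.
LHS = ∫_0^2 u(x) φ'(x) dx = ∫_0^2 (2*x^3 - 2*x) dx. Term by term:
  ∫_0^2 2*x^3 dx = 8;  ∫_0^2 -2*x dx = -4.
Sum: 8 − 4 = 4.
So LHS = 4.
∫_0^2 v(x) φ(x) dx = ∫_0^2 (4*x^3 - 6*x^2 - 4*x) dx. Term by term:
  ∫_0^2 4*x^3 dx = 16;  ∫_0^2 -6*x^2 dx = -16;  ∫_0^2 -4*x dx = -8.
Sum: 16 − 16 − 8 = -8.
So RHS = -∫_0^2 v(x) φ(x) dx = 8.
LHS − RHS = -4 ≠ 0, so the identity fails.
(For a valid weak derivative the identity must hold for EVERY test function, in particular this one. The failure shows v is NOT the weak derivative of u.)
Correct weak derivative would be u'(x) = -2*x - 1.


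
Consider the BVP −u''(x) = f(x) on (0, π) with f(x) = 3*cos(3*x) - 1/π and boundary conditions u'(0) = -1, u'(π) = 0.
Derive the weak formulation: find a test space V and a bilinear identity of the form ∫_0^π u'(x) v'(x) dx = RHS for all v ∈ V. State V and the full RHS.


V = H^1(0, π) (v unrestricted at boundary; u is determined up to an additive constant); weak form: ∫_0^π u'v' dx = ∫_0^π (3*cos(3*x) - 1/π) v dx + v(0) for all v ∈ V.

Multiply both sides by a test function v and integrate from 0 to π:
  ∫_0^π −u''(x) v(x) dx = ∫_0^π f(x) v(x) dx.
Integrate the LHS by parts once:
  ∫_0^π −u'' v dx = −[u'(x) v(x)]_0^π + ∫_0^π u'(x) v'(x) dx.
Thus ∫_0^π u'(x) v'(x) dx = ∫_0^π f(x) v(x) dx + [u'(x) v(x)]_0^π.
Choose V so that boundary terms are either known or forced to vanish.
u has inhomogeneous Neumann u'(0) = -1, u'(π) = 0. [u' v]_0^π = (0)·v(π) − (-1)·v(0) = v(0). Take V = H^1(0, π); boundary term becomes part of RHS.
Weak formulation: find u (satisfying any essential BC) such that ∫_0^π u'(x) v'(x) dx = ∫_0^π f v dx + v(0) for all v ∈ V (Neumann data are natural BCs: they enter the RHS as boundary terms).
Substituting f(x) = 3*cos(3*x) - 1/π, the right-hand side is ∫_0^π (3*cos(3*x) - 1/π) v dx + v(0).
Compatibility check (pure Neumann): taking v ≡ 1 ∈ V gives 0 = ∫_0^π f dx + (0) − (-1), i.e. ∫_0^π f dx must equal u'(0) − u'(π) = -1. Indeed ∫_0^π (3*cos(3*x) - 1/π) dx = -1, so the data are compatible. The solution is then unique only up to an additive constant (fix it e.g. by requiring ∫_0^π u dx = 0).


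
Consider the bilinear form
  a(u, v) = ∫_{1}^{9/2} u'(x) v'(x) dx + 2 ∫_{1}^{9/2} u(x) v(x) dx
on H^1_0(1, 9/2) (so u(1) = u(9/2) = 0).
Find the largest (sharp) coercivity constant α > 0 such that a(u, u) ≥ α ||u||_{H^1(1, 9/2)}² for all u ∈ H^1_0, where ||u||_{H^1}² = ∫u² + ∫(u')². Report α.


α = 1

Coercivity of a(·,·) on H^1_0(1, 9/2) means a(u, u) ≥ α ||u||_{H^1}² for every u ∈ H^1_0.
The interval has length L = 7/2, and Poincaré/coercivity depend only on L. Here a(u, u) = ∫(u')² + (2)·∫u².
Here c = 2 ≥ 1, so a(u,u) = ∫(u')² + c∫u² ≥ ∫(u')² + ∫u² = ||u||_{H^1}², i.e. α = 1 works. No larger α is possible: a(u,u) ≥ α||u||_{H^1}² means (1−α)∫(u')² ≥ (α−c)∫u², and for the modes u_n = sin(nπ(x−x₀)/L) (x₀ the left endpoint) one has ∫u_n²/∫(u_n')² = (L/(nπ))² → 0, so a(u_n,u_n)/||u_n||_{H^1}² → 1. Hence the optimal constant is α = 1.
Therefore α = 1.


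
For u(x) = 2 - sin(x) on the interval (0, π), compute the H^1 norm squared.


||u||_{H^1(0,π)}^2 = -8 + 5*π

u'(x) = -cos(x).
Expand u² and (u')² and integrate term by term on (0, π), using: for integers n ≥ 1, ∫_0^π sin²(nx) dx = ∫_0^π cos²(nx) dx = π/2; for n ≠ n', ∫_0^π sin(nx)sin(n'x) dx = ∫_0^π cos(nx)cos(n'x) dx = 0; and by product-to-sum, ∫_0^π sin(nx)cos(n'x) dx = ½∫_0^π [sin((n+n')x) + sin((n−n')x)] dx, which is 0 when n+n' is even and 2n/(n²−n'²) when n+n' is odd (it need not vanish on (0, π)). For the constant mode: ∫_0^π 1 dx = π, ∫_0^π cos(nx) dx = 0, ∫_0^π sin(nx) dx = (1−(−1)^n)/n.
  u² squared terms: (2)²·∫1 dx = 4·π = 4*π;  (-1)²·∫sin(x)² dx = 1·π/2 = π/2.
  u² cross terms: 2·(2)·(-1)·∫1·sin(x) dx = -4·(2) = -8.
  So ∫_0^π u² dx = 4*π + π/2 − 8 = -8 + 9*π/2.
  (u')² squared terms: (-1)²·∫cos(x)² dx = 1·π/2 = π/2.
  So ∫_0^π (u')² dx = π/2.
||u||_{H^1}^2 = (-8 + 9*π/2) + (π/2) = -8 + 5*π.


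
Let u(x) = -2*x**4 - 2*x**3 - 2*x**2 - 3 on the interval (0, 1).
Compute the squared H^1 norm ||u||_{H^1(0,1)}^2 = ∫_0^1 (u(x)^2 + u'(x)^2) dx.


||u||_{H^1}^2 = 27143/315

The H^1 norm (squared) on an interval (0, L) is
  ||u||_{H^1}^2 = ∫_0^L u(x)^2 dx + ∫_0^L u'(x)^2 dx.
Compute u'(x) = -8*x**3 - 6*x**2 - 4*x.
Then u(x)^2 = 4*x**8 + 8*x**7 + 12*x**6 + 8*x**5 + 16*x**4 + 12*x**3 + 12*x**2 + 9 and u'(x)^2 = 64*x**6 + 96*x**5 + 100*x**4 + 48*x**3 + 16*x**2.
Integrate each monomial from 0 to 1 using ∫_0^1 c·x^n dx = c·1^(n+1)/(n+1):
  ∫_0^1 u(x)^2 dx = ∫_0^1 (4*x^8 + 8*x^7 + 12*x^6 + 8*x^5 + 16*x^4 + 12*x^3 + 12*x^2 + 9) dx. Term by term:
    ∫_0^1 4*x^8 dx = 4/9;  ∫_0^1 8*x^7 dx = 1;  ∫_0^1 12*x^6 dx = 12/7;
    ∫_0^1 8*x^5 dx = 4/3;  ∫_0^1 16*x^4 dx = 16/5;  ∫_0^1 12*x^3 dx = 3;
    ∫_0^1 12*x^2 dx = 4;  ∫_0^1 9 dx = 9.
  Sum: 4/9 + 1 + 12/7 + 4/3 + 16/5 + 3 + 4 + 9 = 7463/315.
  ∫_0^1 u'(x)^2 dx = ∫_0^1 (64*x^6 + 96*x^5 + 100*x^4 + 48*x^3 + 16*x^2) dx. Term by term:
    ∫_0^1 64*x^6 dx = 64/7;  ∫_0^1 96*x^5 dx = 16;  ∫_0^1 100*x^4 dx = 20;
    ∫_0^1 48*x^3 dx = 12;  ∫_0^1 16*x^2 dx = 16/3.
  Sum: 64/7 + 16 + 20 + 12 + 16/3 = 1312/21.
Adding: ||u||_{H^1}^2 = 7463/315 + 1312/21 = 27143/315.


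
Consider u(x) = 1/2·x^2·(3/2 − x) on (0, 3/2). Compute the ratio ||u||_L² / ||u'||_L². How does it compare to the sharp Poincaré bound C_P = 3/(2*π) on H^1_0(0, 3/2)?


||u||_L² / ||u'||_L² = 3*sqrt(14)/28 < C_P = 3/(2*π).

u(x) = 1/2·x^2·(3/2 − x), so u'(x) = 3*x*(1 - x)/2.
u(x) = 1/2·x^2·(3/2 − x) vanishes at x = 0 and x = 3/2, so u ∈ H^1_0(0, 3/2). Differentiate via the product rule and integrate the resulting polynomials term by term.
  ∫_0^3/2 u² dx = ∫_0^3/2 (x^6/4 - 3*x^5/4 + 9*x^4/16) dx. Term by term:
    ∫_0^3/2 x^6/4 dx = 2187/3584;  ∫_0^3/2 -3*x^5/4 dx = -729/512;  ∫_0^3/2 9*x^4/16 dx = 2187/2560.
  Sum: 2187/3584 − 729/512 + 2187/2560 = 729/17920.
  ∫_0^3/2 (u')² dx = ∫_0^3/2 (9*x^4/4 - 9*x^3/2 + 9*x^2/4) dx. Term by term:
    ∫_0^3/2 9*x^4/4 dx = 2187/640;  ∫_0^3/2 -9*x^3/2 dx = -729/128;  ∫_0^3/2 9*x^2/4 dx = 81/32.
  Sum: 2187/640 − 729/128 + 81/32 = 81/320.
∫_0^3/2 u² dx = 729/17920, so ||u||_L² = 27*sqrt(70)/1120.
∫_0^3/2 (u')² dx = 81/320, so ||u'||_L² = 9*sqrt(5)/40.
Ratio ||u||_L² / ||u'||_L² = 3*sqrt(14)/28.
Sharp Poincaré constant on H^1_0(0, 3/2) is C_P = L/π = 3/(2*π), achieved by sin(2*π/3·x).
A polynomial bump cannot attain the sharp Poincaré constant (only the first sine eigenfunction does), so the ratio is strictly less than C_P, consistent with ||u||_L² ≤ C_P ||u'||_L².


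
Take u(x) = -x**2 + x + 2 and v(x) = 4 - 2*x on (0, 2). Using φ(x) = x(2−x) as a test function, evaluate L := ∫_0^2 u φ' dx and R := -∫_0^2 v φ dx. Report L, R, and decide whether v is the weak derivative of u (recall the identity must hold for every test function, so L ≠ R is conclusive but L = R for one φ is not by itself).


LHS = 4/3, RHS = -8/3. No, v is not the weak derivative of u.

u(x) = -x**2 + x + 2, classical derivative u'(x) = 1 - 2*x.
φ(x) = x(2−x), so φ'(x) = 2 - 2*x.
Note φ(0) = φ(2) = 0, so the boundary term u·φ vanishes.
LHS = ∫_0^2 u(x) φ'(x) dx = ∫_0^2 (2*x^3 - 4*x^2 - 2*x + 4) dx. Term by term:
  ∫_0^2 2*x^3 dx = 8;  ∫_0^2 -4*x^2 dx = -32/3;  ∫_0^2 -2*x dx = -4;
  ∫_0^2 4 dx = 8.
Sum: 8 − 32/3 − 4 + 8 = 4/3.
So LHS = 4/3.
∫_0^2 v(x) φ(x) dx = ∫_0^2 (2*x^3 - 8*x^2 + 8*x) dx. Term by term:
  ∫_0^2 2*x^3 dx = 8;  ∫_0^2 -8*x^2 dx = -64/3;  ∫_0^2 8*x dx = 16.
Sum: 8 − 64/3 + 16 = 8/3.
So RHS = -∫_0^2 v(x) φ(x) dx = -8/3.
LHS − RHS = 4 ≠ 0, so the identity fails.
(For a valid weak derivative the identity must hold for EVERY test function, in particular this one. The failure shows v is NOT the weak derivative of u.)
Correct weak derivative would be u'(x) = 1 - 2*x.


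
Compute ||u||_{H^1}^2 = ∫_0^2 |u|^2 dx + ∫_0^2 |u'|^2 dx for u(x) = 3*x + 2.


||u||_{H^1}^2 = 74

The H^1 norm (squared) on an interval (0, L) is
  ||u||_{H^1}^2 = ∫_0^L u(x)^2 dx + ∫_0^L u'(x)^2 dx.
Compute u'(x) = 3.
Then u(x)^2 = 9*x**2 + 12*x + 4 and u'(x)^2 = 9.
Integrate each monomial from 0 to 2 using ∫_0^2 c·x^n dx = c·2^(n+1)/(n+1):
  ∫_0^2 u(x)^2 dx = ∫_0^2 (9*x^2 + 12*x + 4) dx. Term by term:
    ∫_0^2 9*x^2 dx = 24;  ∫_0^2 12*x dx = 24;  ∫_0^2 4 dx = 8.
  Sum: 24 + 24 + 8 = 56.
  ∫_0^2 u'(x)^2 dx = ∫_0^2 (9) dx. Term by term:
    ∫_0^2 9 dx = 18.
Adding: ||u||_{H^1}^2 = 56 + 18 = 74.


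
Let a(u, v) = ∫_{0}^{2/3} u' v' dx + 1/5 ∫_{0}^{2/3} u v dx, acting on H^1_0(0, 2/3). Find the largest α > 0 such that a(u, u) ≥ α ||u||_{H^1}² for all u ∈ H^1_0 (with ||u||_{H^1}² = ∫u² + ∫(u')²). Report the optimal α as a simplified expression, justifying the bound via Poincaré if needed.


α = (4 + 45*π^2)/(5*(4 + 9*π^2))

Coercivity of a(·,·) on H^1_0(0, 2/3) means a(u, u) ≥ α ||u||_{H^1}² for every u ∈ H^1_0.
The interval has length L = 2/3, and Poincaré/coercivity depend only on L. Here a(u, u) = ∫(u')² + (1/5)·∫u².
Here 0 < c = 1/5 < 1. The condition a(u,u) ≥ α||u||_{H^1}² reads (1−α)∫(u')² ≥ (α−c)∫u². Any admissible α is ≤ 1 (rapidly oscillating u have ∫u²/∫(u')² → 0), and α = 1 would force 0 ≥ (1−c)∫u², impossible since c < 1; so 1−α > 0. By the sharp Poincaré inequality on H^1_0 of an interval of length L, ∫(u')² ≥ (π/L)²∫u² with equality for the first sine mode sin(π(x−x₀)/L) (x₀ the left endpoint), so the inequality holds for all u iff (1−α)(π/L)² ≥ α − c, i.e. α ≤ ((π/L)² + c)/((π/L)² + 1) = (1 + c(L/π)²)/(1 + (L/π)²). With (π/L)² = 9*π^2/4 and c = 1/5, the largest admissible constant is α = ((π/L)² + c)/((π/L)² + 1).
Simplifying, α = (4 + 45*π^2)/(5*(4 + 9*π^2)).


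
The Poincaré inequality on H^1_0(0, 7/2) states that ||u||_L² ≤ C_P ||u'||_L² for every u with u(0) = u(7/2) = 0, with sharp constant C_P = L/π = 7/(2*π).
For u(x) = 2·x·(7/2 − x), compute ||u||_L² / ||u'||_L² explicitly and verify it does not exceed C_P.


||u||_L² / ||u'||_L² = 7*sqrt(10)/20 < C_P = 7/(2*π).

u(x) = 2·x·(7/2 − x), so u'(x) = 7 - 4*x.
u(x) = 2·x·(7/2 − x) vanishes at x = 0 and x = 7/2, so u ∈ H^1_0(0, 7/2). Differentiate via the product rule and integrate the resulting polynomials term by term.
  ∫_0^7/2 u² dx = ∫_0^7/2 (4*x^4 - 28*x^3 + 49*x^2) dx. Term by term:
    ∫_0^7/2 4*x^4 dx = 16807/40;  ∫_0^7/2 -28*x^3 dx = -16807/16;  ∫_0^7/2 49*x^2 dx = 16807/24.
  Sum: 16807/40 − 16807/16 + 16807/24 = 16807/240.
  ∫_0^7/2 (u')² dx = ∫_0^7/2 (16*x^2 - 56*x + 49) dx. Term by term:
    ∫_0^7/2 16*x^2 dx = 686/3;  ∫_0^7/2 -56*x dx = -343;  ∫_0^7/2 49 dx = 343/2.
  Sum: 686/3 − 343 + 343/2 = 343/6.
∫_0^7/2 u² dx = 16807/240, so ||u||_L² = 49*sqrt(105)/60.
∫_0^7/2 (u')² dx = 343/6, so ||u'||_L² = 7*sqrt(42)/6.
Ratio ||u||_L² / ||u'||_L² = 7*sqrt(10)/20.
Sharp Poincaré constant on H^1_0(0, 7/2) is C_P = L/π = 7/(2*π), achieved by sin(2*π/7·x).
A polynomial bump cannot attain the sharp Poincaré constant (only the first sine eigenfunction does), so the ratio is strictly less than C_P, consistent with ||u||_L² ≤ C_P ||u'||_L².
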